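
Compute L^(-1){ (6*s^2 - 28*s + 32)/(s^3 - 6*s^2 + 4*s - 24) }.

2*exp(6*t) - 2*sin(2*t) + 4*cos(2*t)

Factor the denominator: s^3 - 6*s^2 + 4*s - 24 = (s - 6)*(s^2 + 4).
Partial fraction decomposition gives [2/(s - 6)] + [4*s/(s^2 + 4)] + [-4/(s^2 + 4)].
Invert each term: 2/(s - 6) ↔ 2e^(6t); 4·s/(s^2 + 4) ↔ 4cos(2t); -2·2/(s^2 + 4) ↔ -2sin(2t).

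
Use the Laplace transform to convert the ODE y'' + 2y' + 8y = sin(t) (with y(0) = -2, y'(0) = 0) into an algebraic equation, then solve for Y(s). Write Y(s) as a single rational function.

Apply the Laplace transform to the equation.
With L{y''} = s^2 Y - s·y(0) - y'(0) and L{y'} = sY - y(0), with y(0) = -2, y'(0) = 0: the LHS transforms to (s^2 + 2*s + 8)Y - (-2*s - 4).
The right side is L{sin(t)} = 1/(s^2 + 1).
So (s^2 + 2*s + 8)Y = 1/(s^2 + 1) + (-2*s - 4).
Solve for Y(s) and write it as one ratio of polynomials.

Y(s) = (-2*s^3 - 4*s^2 - 2*s - 3)/(s^4 + 2*s^3 + 9*s^2 + 2*s + 8)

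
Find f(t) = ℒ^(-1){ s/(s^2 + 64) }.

Since L{cos(8t)} = s/(s^2 + 64), the inverse is cos(8*t).

f(t) = cos(8*t)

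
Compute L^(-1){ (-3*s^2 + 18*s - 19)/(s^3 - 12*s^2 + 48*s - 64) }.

5*t^2*exp(4*t)/2 - 6*t*exp(4*t) - 3*exp(4*t)

Factor the denominator: s^3 - 12*s^2 + 48*s - 64 = (s - 4)^3.
Partial fraction decomposition gives [-3/(s - 4)] + [-6/(s - 4)^2] + [5/(s - 4)^3].
Invert each term: -3/(s - 4) ↔ -3e^(4t); -6/(s - 4)^2 ↔ -6t·e^(4t); 5/(s - 4)^3 ↔ (5/2)t^2·e^(4t).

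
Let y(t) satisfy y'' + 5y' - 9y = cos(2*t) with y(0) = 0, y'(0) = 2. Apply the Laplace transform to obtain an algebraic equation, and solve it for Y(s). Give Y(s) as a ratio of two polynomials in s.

Transform both sides with L{·}.
Using L{y''} = s^2 Y - s·y(0) - y'(0) and L{y'} = sY - y(0), with y(0) = 0, y'(0) = 2, the left side becomes (s^2 + 5*s - 9)Y - (2).
The right side is L{cos(2*t)} = s/(s^2 + 4).
So (s^2 + 5*s - 9)Y = s/(s^2 + 4) + (2).
Solve for Y(s) and write it as one ratio of polynomials.

Y(s) = (2*s^2 + s + 8)/(s^4 + 5*s^3 - 5*s^2 + 20*s - 36)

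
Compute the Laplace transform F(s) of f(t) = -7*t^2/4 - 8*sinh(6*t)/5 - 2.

Apply the Laplace transform termwise.
(-8/5)·[L{sinh(6t)} = 6/(s^2 - 36)]; (-7/4)·[L{t^2} = 2!/s^3 = 2/s^3]; L{-2} = -2/s.

F(s) = -48/(5*(s^2 - 36)) - 2/s - 7/(2*s^3)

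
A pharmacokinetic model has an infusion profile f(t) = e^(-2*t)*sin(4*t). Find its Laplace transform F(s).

F(s) = 4/((s + 2)^2 + 16)

L{sin(4t)} = 4/(s^2 + 16).
By the first shifting theorem, multiplying by e^(-2t) replaces s with s + 2.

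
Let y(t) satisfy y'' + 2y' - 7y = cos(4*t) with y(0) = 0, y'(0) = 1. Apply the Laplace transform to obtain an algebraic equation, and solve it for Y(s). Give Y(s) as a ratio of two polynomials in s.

Take the Laplace transform of both sides.
The derivative rules (L{y''} = s^2 Y - s·y(0) - y'(0) and L{y'} = sY - y(0), with y(0) = 0, y'(0) = 1) turn the left side into (s^2 + 2*s - 7)Y - (1).
The right side is L{cos(4*t)} = s/(s^2 + 16).
So (s^2 + 2*s - 7)Y = s/(s^2 + 16) + (1).
Divide through and combine into a single rational function.

Y(s) = (s^2 + s + 16)/(s^4 + 2*s^3 + 9*s^2 + 32*s - 112)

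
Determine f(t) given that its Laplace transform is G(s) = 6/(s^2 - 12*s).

f(t) = exp(6*t)*sinh(6*t)

Rewrite the denominator: s^2 - 12*s = (s - 6)^2 - 36.
The form in (s - 6) signals a first-shifting-theorem factor e^(6t).
Since L{sinh(6t)} = 6/(s^2 - 36), the inverse is e^(6*t)*sinh(6*t).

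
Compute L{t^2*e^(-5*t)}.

2/(s + 5)^3

L{e^(-5t)} = 1/(s + 5).
Then apply L{t^2·g(t)} = (-1)^2 d^2/ds^2[G(s)] with G(s) = 1/(s + 5):
differentiating 2 times and applying the sign gives 2/(s + 5)^3.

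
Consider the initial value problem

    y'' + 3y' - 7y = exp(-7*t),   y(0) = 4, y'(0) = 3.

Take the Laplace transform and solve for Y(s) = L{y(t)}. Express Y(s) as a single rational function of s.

Y(s) = (4*s^2 + 43*s + 106)/(s^3 + 10*s^2 + 14*s - 49)

Apply the Laplace transform to the equation.
The derivative rules (L{y''} = s^2 Y - s·y(0) - y'(0) and L{y'} = sY - y(0), with y(0) = 4, y'(0) = 3) turn the left side into (s^2 + 3*s - 7)Y - (4*s + 15).
The right side is L{exp(-7*t)} = 1/(s + 7).
So (s^2 + 3*s - 7)Y = 1/(s + 7) + (4*s + 15).
Divide through and combine into a single rational function.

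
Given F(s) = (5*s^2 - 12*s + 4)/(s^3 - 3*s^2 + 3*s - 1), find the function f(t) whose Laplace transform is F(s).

Factor the denominator: s^3 - 3*s^2 + 3*s - 1 = (s - 1)^3.
Partial fraction decomposition gives [5/(s - 1)] + [-2/(s - 1)^2] + [-3/(s - 1)^3].
Invert each term: 5/(s - 1) ↔ 5e^(t); -2/(s - 1)^2 ↔ -2t·e^(t); -3/(s - 1)^3 ↔ (-3/2)t^2·e^(t).

f(t) = -3*t^2*exp(t)/2 - 2*t*exp(t) + 5*exp(t)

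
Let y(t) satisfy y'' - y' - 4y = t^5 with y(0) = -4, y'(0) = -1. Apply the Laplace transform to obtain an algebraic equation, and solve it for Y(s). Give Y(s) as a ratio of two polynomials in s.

Take the Laplace transform of both sides.
With L{y''} = s^2 Y - s·y(0) - y'(0) and L{y'} = sY - y(0), with y(0) = -4, y'(0) = -1: the LHS transforms to (s^2 - s - 4)Y - (-4*s + 3).
The right side is L{t^5} = 120/s^6.
So (s^2 - s - 4)Y = 120/s^6 + (-4*s + 3).
Solve for Y(s) and write it as one ratio of polynomials.

Y(s) = (-4*s^7 + 3*s^6 + 120)/(s^8 - s^7 - 4*s^6)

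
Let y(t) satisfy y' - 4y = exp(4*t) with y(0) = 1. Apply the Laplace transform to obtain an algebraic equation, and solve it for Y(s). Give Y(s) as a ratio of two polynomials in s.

Take the Laplace transform of both sides.
Using L{y'} = sY - y(0) = sY - 1, the left side becomes (s - 4)Y - (1).
The right side is L{exp(4*t)} = 1/(s - 4).
So (s - 4)Y = 1/(s - 4) + (1).
Solve for Y(s) and write it as one ratio of polynomials.

Y(s) = (s - 3)/(s^2 - 8*s + 16)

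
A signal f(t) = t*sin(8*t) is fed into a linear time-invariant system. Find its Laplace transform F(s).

F(s) = 16*s/(s^2 + 64)^2

L{sin(8t)} = 8/(s^2 + 64).
Then apply L{t·g(t)} = -d/ds[G(s)] with G(s) = 8/(s^2 + 64):
differentiating 1 time and applying the sign gives 16*s/(s^2 + 64)^2.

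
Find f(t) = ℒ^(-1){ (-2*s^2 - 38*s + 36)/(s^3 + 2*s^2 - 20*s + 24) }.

Factor the denominator: s^3 + 2*s^2 - 20*s + 24 = (s - 2)^2*(s + 6).
Partial fraction decomposition gives [-5/(s - 2)] + [-6/(s - 2)^2] + [3/(s + 6)].
Invert each term: -5/(s - 2) ↔ -5e^(2t); -6/(s - 2)^2 ↔ -6t·e^(2t); 3/(s + 6) ↔ 3e^(-6t).

f(t) = -6*t*exp(2*t) - 5*exp(2*t) + 3*exp(-6*t)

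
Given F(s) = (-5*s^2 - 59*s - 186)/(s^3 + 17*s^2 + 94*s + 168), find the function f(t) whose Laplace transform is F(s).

f(t) = -5*exp(-4*t) + 6*exp(-6*t) - 6*exp(-7*t)

Factor the denominator: s^3 + 17*s^2 + 94*s + 168 = (s + 4)*(s + 6)*(s + 7).
Partial fraction decomposition gives [-5/(s + 4)] + [6/(s + 6)] + [-6/(s + 7)].
Invert each term: -5/(s + 4) ↔ -5e^(-4t); 6/(s + 6) ↔ 6e^(-6t); -6/(s + 7) ↔ -6e^(-7t).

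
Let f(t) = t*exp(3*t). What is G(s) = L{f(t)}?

L{e^(3t)} = 1/(s - 3).
Then apply L{t·g(t)} = -d/ds[H(s)] with H(s) = 1/(s - 3):
differentiating 1 time and applying the sign gives (s - 3)^(-2).

G(s) = (s - 3)^(-2)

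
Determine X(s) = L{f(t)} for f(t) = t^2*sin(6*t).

L{sin(6t)} = 6/(s^2 + 36).
Then apply L{t^2·g(t)} = (-1)^2 d^2/ds^2[G(s)] with G(s) = 6/(s^2 + 36):
differentiating 2 times and applying the sign gives 36*(s^2 - 12)/(s^2 + 36)^3.

X(s) = 36*(s^2 - 12)/(s^2 + 36)^3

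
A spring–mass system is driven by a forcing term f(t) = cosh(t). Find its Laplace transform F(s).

F(s) = s/(s^2 - 1)

L{cosh(t)} = s/(s^2 - 1).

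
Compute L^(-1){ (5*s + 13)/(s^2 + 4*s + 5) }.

Complete the square in the denominator: s^2 + 4*s + 5 = (s + 2)^2 + 1^2.
Split the numerator to match: 5*s + 13 = 5·(s + 2) + 3·1.
Invert each term: 5·(s + 2)/((s + 2)^2 + 1) ↔ 5e^(-2t)cos(t); 3·1/((s + 2)^2 + 1) ↔ 3e^(-2t)sin(t).

3*exp(-2*t)*sin(t) + 5*exp(-2*t)*cos(t)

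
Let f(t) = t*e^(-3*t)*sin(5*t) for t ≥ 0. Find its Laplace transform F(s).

F(s) = 10*(s + 3)/(s^2 + 6*s + 34)^2

L{sin(5t)} = 5/(s^2 + 25).
Multiplying by e^(-3t) shifts s → s + 3, so L{e^(-3*t)*sin(5*t)} = 5/((s + 3)^2 + 25).
Then apply L{t·g(t)} = -d/ds[G(s)] with G(s) = 5/((s + 3)^2 + 25):
differentiating 1 time and applying the sign gives 10*(s + 3)/(s^2 + 6*s + 34)^2.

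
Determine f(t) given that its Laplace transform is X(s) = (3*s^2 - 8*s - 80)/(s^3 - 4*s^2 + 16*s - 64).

f(t) = -2*exp(4*t) + 3*sin(4*t) + 5*cos(4*t)

Factor the denominator: s^3 - 4*s^2 + 16*s - 64 = (s - 4)*(s^2 + 16).
Partial fraction decomposition gives [-2/(s - 4)] + [5*s/(s^2 + 16)] + [12/(s^2 + 16)].
Invert each term: -2/(s - 4) ↔ -2e^(4t); 5·s/(s^2 + 16) ↔ 5cos(4t); 3·4/(s^2 + 16) ↔ 3sin(4t).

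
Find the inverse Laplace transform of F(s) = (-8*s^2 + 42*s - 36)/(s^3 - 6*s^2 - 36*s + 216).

-6*t*exp(6*t) - 4*exp(6*t) - 4*exp(-6*t)

Factor the denominator: s^3 - 6*s^2 - 36*s + 216 = (s - 6)^2*(s + 6).
Partial fraction decomposition gives [-4/(s - 6)] + [-6/(s - 6)^2] + [-4/(s + 6)].
Invert each term: -4/(s - 6) ↔ -4e^(6t); -6/(s - 6)^2 ↔ -6t·e^(6t); -4/(s + 6) ↔ -4e^(-6t).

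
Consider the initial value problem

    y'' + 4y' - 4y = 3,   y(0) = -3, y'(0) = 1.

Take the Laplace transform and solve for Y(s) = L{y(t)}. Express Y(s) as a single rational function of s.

Y(s) = (-3*s^2 - 11*s + 3)/(s^3 + 4*s^2 - 4*s)

Apply the Laplace transform to the equation.
The derivative rules (L{y''} = s^2 Y - s·y(0) - y'(0) and L{y'} = sY - y(0), with y(0) = -3, y'(0) = 1) turn the left side into (s^2 + 4*s - 4)Y - (-3*s - 11).
The right side is L{3} = 3/s.
So (s^2 + 4*s - 4)Y = 3/s + (-3*s - 11).
Solve for Y(s) and write it as one ratio of polynomials.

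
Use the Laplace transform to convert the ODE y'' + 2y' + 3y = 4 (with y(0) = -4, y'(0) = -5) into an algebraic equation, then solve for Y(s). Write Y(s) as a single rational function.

Y(s) = (-4*s^2 - 13*s + 4)/(s^3 + 2*s^2 + 3*s)

Transform both sides with L{·}.
The derivative rules (L{y''} = s^2 Y - s·y(0) - y'(0) and L{y'} = sY - y(0), with y(0) = -4, y'(0) = -5) turn the left side into (s^2 + 2*s + 3)Y - (-4*s - 13).
The right side is L{4} = 4/s.
So (s^2 + 2*s + 3)Y = 4/s + (-4*s - 13).
Divide through and combine into a single rational function.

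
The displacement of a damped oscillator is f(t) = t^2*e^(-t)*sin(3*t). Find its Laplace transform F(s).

F(s) = 18*(s^2 + 2*s - 2)/(s^2 + 2*s + 10)^3

L{sin(3t)} = 3/(s^2 + 9).
Multiplying by e^(-t) shifts s → s + 1, so L{e^(-t)*sin(3*t)} = 3/((s + 1)^2 + 9).
Then apply L{t^2·g(t)} = (-1)^2 d^2/ds^2[G(s)] with G(s) = 3/((s + 1)^2 + 9):
differentiating 2 times and applying the sign gives 18*(s^2 + 2*s - 2)/(s^2 + 2*s + 10)^3.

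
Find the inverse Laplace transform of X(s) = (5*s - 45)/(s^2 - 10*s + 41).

-5*exp(5*t)*sin(4*t) + 5*exp(5*t)*cos(4*t)

Complete the square in the denominator: s^2 - 10*s + 41 = (s - 5)^2 + 4^2.
Split the numerator to match: 5*s - 45 = 5·(s - 5) - 5·4.
Invert each term: 5·(s - 5)/((s - 5)^2 + 16) ↔ 5e^(5t)cos(4t); -5·4/((s - 5)^2 + 16) ↔ -5e^(5t)sin(4t).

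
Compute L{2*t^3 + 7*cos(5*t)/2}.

By linearity of the Laplace transform, transform each term separately.
(2)·[L{t^3} = 3!/s^4 = 6/s^4]; (7/2)·[L{cos(5t)} = s/(s^2 + 25)].

7*s/(2*(s^2 + 25)) + 12/s^4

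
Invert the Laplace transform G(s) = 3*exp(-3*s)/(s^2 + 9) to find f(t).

f(t) = Heaviside(t - 3)*(sin(3*t - 9))

The factor e^(-3s) signals a time shift by c = 3 (second shifting theorem).
L{sin(3t)} = 3/(s^2 + 9), so L^-1{3/(s^2 + 9)} = sin(3*t).
Hence the inverse is u(t - 3) times that function evaluated at t - 3.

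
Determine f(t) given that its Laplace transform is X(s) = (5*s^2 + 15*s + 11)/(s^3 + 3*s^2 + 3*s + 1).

Factor the denominator: s^3 + 3*s^2 + 3*s + 1 = (s + 1)^3.
Partial fraction decomposition gives [5/(s + 1)] + [5/(s + 1)^2] + [(s + 1)^(-3)].
Invert each term: 5/(s + 1) ↔ 5e^(-t); 5/(s + 1)^2 ↔ 5t·e^(-t); 1/(s + 1)^3 ↔ (1/2)t^2·e^(-t).

f(t) = t^2*exp(-t)/2 + 5*t*exp(-t) + 5*exp(-t)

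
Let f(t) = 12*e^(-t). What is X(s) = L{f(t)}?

X(s) = 12/(s + 1)

L{12} = 12/s.
By the first shifting theorem, multiplying by e^(-t) replaces s with s + 1.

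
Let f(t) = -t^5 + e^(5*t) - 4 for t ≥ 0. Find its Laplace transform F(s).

The transform is linear, so treat each term independently.
(-1)·[L{t^5} = 5!/s^6 = 120/s^6]; L{e^(5t)} = 1/(s - 5); L{-4} = -4/s.

F(s) = 1/(s - 5) - 4/s - 120/s^6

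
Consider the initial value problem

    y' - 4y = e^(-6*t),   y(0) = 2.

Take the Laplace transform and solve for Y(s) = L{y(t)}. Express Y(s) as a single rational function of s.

Take the Laplace transform of both sides.
The derivative rules (L{y'} = sY - y(0) = sY - 2) turn the left side into (s - 4)Y - (2).
The right side is L{e^(-6*t)} = 1/(s + 6).
So (s - 4)Y = 1/(s + 6) + (2).
Solve for Y(s) and write it as one ratio of polynomials.

Y(s) = (2*s + 13)/(s^2 + 2*s - 24)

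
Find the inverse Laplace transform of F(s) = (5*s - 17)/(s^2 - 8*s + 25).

exp(4*t)*sin(3*t) + 5*exp(4*t)*cos(3*t)

Complete the square in the denominator: s^2 - 8*s + 25 = (s - 4)^2 + 3^2.
Split the numerator to match: 5*s - 17 = 5·(s - 4) + 1·3.
Invert each term: 5·(s - 4)/((s - 4)^2 + 9) ↔ 5e^(4t)cos(3t); 1·3/((s - 4)^2 + 9) ↔ e^(4t)sin(3t).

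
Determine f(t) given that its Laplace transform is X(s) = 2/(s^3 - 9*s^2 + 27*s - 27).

Rewrite the denominator: s^3 - 9*s^2 + 27*s - 27 = (s - 3)^3.
The form in (s - 3) signals a first-shifting-theorem factor e^(3t).
Since L{t^2} = 2!/s^3 = 2/s^3, the inverse is t^2*exp(3*t).

f(t) = t^2*exp(3*t)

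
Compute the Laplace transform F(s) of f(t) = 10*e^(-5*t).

L{10} = 10/s.
By the first shifting theorem, multiplying by e^(-5t) replaces s with s + 5.

F(s) = 10/(s + 5)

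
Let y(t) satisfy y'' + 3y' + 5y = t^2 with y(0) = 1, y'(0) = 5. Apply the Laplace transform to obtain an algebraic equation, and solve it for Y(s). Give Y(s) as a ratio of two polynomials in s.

Laplace-transform each side.
With L{y''} = s^2 Y - s·y(0) - y'(0) and L{y'} = sY - y(0), with y(0) = 1, y'(0) = 5: the LHS transforms to (s^2 + 3*s + 5)Y - (s + 8).
The right side is L{t^2} = 2/s^3.
So (s^2 + 3*s + 5)Y = 2/s^3 + (s + 8).
Isolate Y and clear denominators.

Y(s) = (s^4 + 8*s^3 + 2)/(s^5 + 3*s^4 + 5*s^3)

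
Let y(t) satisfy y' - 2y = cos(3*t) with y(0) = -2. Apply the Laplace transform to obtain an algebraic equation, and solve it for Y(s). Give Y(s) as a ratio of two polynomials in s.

Y(s) = (-2*s^2 + s - 18)/(s^3 - 2*s^2 + 9*s - 18)

Laplace-transform each side.
The derivative rules (L{y'} = sY - y(0) = sY - (-2)) turn the left side into (s - 2)Y - (-2).
The right side is L{cos(3*t)} = s/(s^2 + 9).
So (s - 2)Y = s/(s^2 + 9) + (-2).
Isolate Y and clear denominators.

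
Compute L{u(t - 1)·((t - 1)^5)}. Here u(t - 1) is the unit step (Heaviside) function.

By the second shifting theorem, L{u(t - c)·g(t - c)} = e^(-cs)·H(s) with c = 1 and H(s) = L{g(t)}.
L{t^5} = 5!/s^6 = 120/s^6.

120*exp(-s)/s^6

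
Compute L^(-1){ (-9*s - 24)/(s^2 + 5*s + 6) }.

Factor the denominator: s^2 + 5*s + 6 = (s + 2)*(s + 3).
Partial fraction decomposition gives [-6/(s + 2)] + [-3/(s + 3)].
Invert each term: -6/(s + 2) ↔ -6e^(-2t); -3/(s + 3) ↔ -3e^(-3t).

-6*exp(-2*t) - 3*exp(-3*t)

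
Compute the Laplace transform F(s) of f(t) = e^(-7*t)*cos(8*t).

F(s) = (s + 7)/((s + 7)^2 + 64)

L{cos(8t)} = s/(s^2 + 64).
By the first shifting theorem, multiplying by e^(-7t) replaces s with s + 7.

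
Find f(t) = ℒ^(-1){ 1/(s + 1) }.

Since L{e^(-t)} = 1/(s + 1), the inverse is e^(-t).

f(t) = exp(-t)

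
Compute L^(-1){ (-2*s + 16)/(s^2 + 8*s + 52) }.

4*exp(-4*t)*sin(6*t) - 2*exp(-4*t)*cos(6*t)

Complete the square in the denominator: s^2 + 8*s + 52 = (s + 4)^2 + 6^2.
Split the numerator to match: -2*s + 16 = -2·(s + 4) + 4·6.
Invert each term: -2·(s + 4)/((s + 4)^2 + 36) ↔ -2e^(-4t)cos(6t); 4·6/((s + 4)^2 + 36) ↔ 4e^(-4t)sin(6t).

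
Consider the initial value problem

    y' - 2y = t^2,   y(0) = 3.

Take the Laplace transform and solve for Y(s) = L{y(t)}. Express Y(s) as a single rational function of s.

Y(s) = (3*s^3 + 2)/(s^4 - 2*s^3)

Laplace-transform each side.
Using L{y'} = sY - y(0) = sY - 3, the left side becomes (s - 2)Y - (3).
The right side is L{t^2} = 2/s^3.
So (s - 2)Y = 2/s^3 + (3).
Divide through and combine into a single rational function.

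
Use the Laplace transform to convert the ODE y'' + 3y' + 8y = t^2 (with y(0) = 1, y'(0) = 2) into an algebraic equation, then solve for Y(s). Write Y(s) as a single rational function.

Y(s) = (s^4 + 5*s^3 + 2)/(s^5 + 3*s^4 + 8*s^3)

Take the Laplace transform of both sides.
With L{y''} = s^2 Y - s·y(0) - y'(0) and L{y'} = sY - y(0), with y(0) = 1, y'(0) = 2: the LHS transforms to (s^2 + 3*s + 8)Y - (s + 5).
The right side is L{t^2} = 2/s^3.
So (s^2 + 3*s + 8)Y = 2/s^3 + (s + 5).
Divide through and combine into a single rational function.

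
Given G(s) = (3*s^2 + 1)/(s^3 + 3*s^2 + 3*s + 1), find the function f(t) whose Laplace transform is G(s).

f(t) = 2*t^2*exp(-t) - 6*t*exp(-t) + 3*exp(-t)

Factor the denominator: s^3 + 3*s^2 + 3*s + 1 = (s + 1)^3.
Partial fraction decomposition gives [3/(s + 1)] + [-6/(s + 1)^2] + [4/(s + 1)^3].
Invert each term: 3/(s + 1) ↔ 3e^(-t); -6/(s + 1)^2 ↔ -6t·e^(-t); 4/(s + 1)^3 ↔ (2)t^2·e^(-t).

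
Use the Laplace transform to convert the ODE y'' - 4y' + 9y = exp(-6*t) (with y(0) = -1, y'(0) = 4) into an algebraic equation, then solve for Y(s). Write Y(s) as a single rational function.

Y(s) = (-s^2 + 2*s + 49)/(s^3 + 2*s^2 - 15*s + 54)

Take the Laplace transform of both sides.
Using L{y''} = s^2 Y - s·y(0) - y'(0) and L{y'} = sY - y(0), with y(0) = -1, y'(0) = 4, the left side becomes (s^2 - 4*s + 9)Y - (-s + 8).
The right side is L{exp(-6*t)} = 1/(s + 6).
So (s^2 - 4*s + 9)Y = 1/(s + 6) + (-s + 8).
Isolate Y and clear denominators.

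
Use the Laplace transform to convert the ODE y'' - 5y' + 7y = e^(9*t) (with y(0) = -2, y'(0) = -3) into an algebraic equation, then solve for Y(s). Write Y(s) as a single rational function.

Apply the Laplace transform to the equation.
The derivative rules (L{y''} = s^2 Y - s·y(0) - y'(0) and L{y'} = sY - y(0), with y(0) = -2, y'(0) = -3) turn the left side into (s^2 - 5*s + 7)Y - (-2*s + 7).
The right side is L{e^(9*t)} = 1/(s - 9).
So (s^2 - 5*s + 7)Y = 1/(s - 9) + (-2*s + 7).
Isolate Y and clear denominators.

Y(s) = (-2*s^2 + 25*s - 62)/(s^3 - 14*s^2 + 52*s - 63)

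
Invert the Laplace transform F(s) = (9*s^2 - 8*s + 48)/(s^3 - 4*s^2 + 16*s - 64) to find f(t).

f(t) = 5*exp(4*t) + 2*sin(4*t) + 4*cos(4*t)

Factor the denominator: s^3 - 4*s^2 + 16*s - 64 = (s - 4)*(s^2 + 16).
Partial fraction decomposition gives [5/(s - 4)] + [4*s/(s^2 + 16)] + [8/(s^2 + 16)].
Invert each term: 5/(s - 4) ↔ 5e^(4t); 4·s/(s^2 + 16) ↔ 4cos(4t); 2·4/(s^2 + 16) ↔ 2sin(4t).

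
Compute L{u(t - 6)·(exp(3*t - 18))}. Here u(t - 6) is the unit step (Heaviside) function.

By the second shifting theorem, L{u(t - c)·g(t - c)} = e^(-cs)·G(s) with c = 6 and G(s) = L{g(t)}.
L{e^(3t)} = 1/(s - 3).

exp(-6*s)/(s - 3)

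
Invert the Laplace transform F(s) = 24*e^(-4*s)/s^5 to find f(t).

The factor e^(-4s) signals a time shift by c = 4 (second shifting theorem).
L{t^4} = 4!/s^5 = 24/s^5, so L^-1{24/s^5} = t^4.
Hence the inverse is u(t - 4) times that function evaluated at t - 4.

f(t) = Heaviside(t - 4)*((t - 4)^4)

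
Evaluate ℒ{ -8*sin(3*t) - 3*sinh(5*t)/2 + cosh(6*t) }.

s/(s^2 - 36) - 24/(s^2 + 9) - 15/(2*(s^2 - 25))

Apply the Laplace transform termwise.
L{cosh(6t)} = s/(s^2 - 36); (-8)·[L{sin(3t)} = 3/(s^2 + 9)]; (-3/2)·[L{sinh(5t)} = 5/(s^2 - 25)].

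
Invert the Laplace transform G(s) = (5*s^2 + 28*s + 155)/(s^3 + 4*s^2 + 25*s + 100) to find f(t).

Factor the denominator: s^3 + 4*s^2 + 25*s + 100 = (s + 4)*(s^2 + 25).
Partial fraction decomposition gives [3/(s + 4)] + [2*s/(s^2 + 25)] + [20/(s^2 + 25)].
Invert each term: 3/(s + 4) ↔ 3e^(-4t); 2·s/(s^2 + 25) ↔ 2cos(5t); 4·5/(s^2 + 25) ↔ 4sin(5t).

f(t) = 4*sin(5*t) + 2*cos(5*t) + 3*exp(-4*t)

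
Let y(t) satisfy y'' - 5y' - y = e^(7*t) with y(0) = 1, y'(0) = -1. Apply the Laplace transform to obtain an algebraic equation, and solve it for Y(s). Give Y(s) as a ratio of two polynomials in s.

Take the Laplace transform of both sides.
With L{y''} = s^2 Y - s·y(0) - y'(0) and L{y'} = sY - y(0), with y(0) = 1, y'(0) = -1: the LHS transforms to (s^2 - 5*s - 1)Y - (s - 6).
The right side is L{e^(7*t)} = 1/(s - 7).
So (s^2 - 5*s - 1)Y = 1/(s - 7) + (s - 6).
Isolate Y and clear denominators.

Y(s) = (s^2 - 13*s + 43)/(s^3 - 12*s^2 + 34*s + 7)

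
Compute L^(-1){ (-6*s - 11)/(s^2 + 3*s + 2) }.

Factor the denominator: s^2 + 3*s + 2 = (s + 1)*(s + 2).
Partial fraction decomposition gives [-5/(s + 1)] + [-1/(s + 2)].
Invert each term: -5/(s + 1) ↔ -5e^(-t); -1/(s + 2) ↔ -e^(-2t).

-5*exp(-t) - exp(-2*t)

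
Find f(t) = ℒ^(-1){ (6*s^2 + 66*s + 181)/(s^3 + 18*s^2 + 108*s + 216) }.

Factor the denominator: s^3 + 18*s^2 + 108*s + 216 = (s + 6)^3.
Partial fraction decomposition gives [6/(s + 6)] + [-6/(s + 6)^2] + [(s + 6)^(-3)].
Invert each term: 6/(s + 6) ↔ 6e^(-6t); -6/(s + 6)^2 ↔ -6t·e^(-6t); 1/(s + 6)^3 ↔ (1/2)t^2·e^(-6t).

f(t) = t^2*exp(-6*t)/2 - 6*t*exp(-6*t) + 6*exp(-6*t)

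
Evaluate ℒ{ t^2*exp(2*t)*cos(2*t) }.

L{cos(2t)} = s/(s^2 + 4).
Multiplying by e^(2t) shifts s → s - 2, so L{exp(2*t)*cos(2*t)} = (s - 2)/((s - 2)^2 + 4).
Then apply L{t^2·g(t)} = (-1)^2 d^2/ds^2[G(s)] with G(s) = (s - 2)/((s - 2)^2 + 4):
differentiating 2 times and applying the sign gives 2*(s - 2)*(s^2 - 4*s - 8)/(s^2 - 4*s + 8)^3.

2*(s - 2)*(s^2 - 4*s - 8)/(s^2 - 4*s + 8)^3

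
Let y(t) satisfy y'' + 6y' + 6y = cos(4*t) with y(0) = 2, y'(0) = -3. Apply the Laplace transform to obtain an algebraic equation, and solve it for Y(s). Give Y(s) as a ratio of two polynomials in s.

Take the Laplace transform of both sides.
Using L{y''} = s^2 Y - s·y(0) - y'(0) and L{y'} = sY - y(0), with y(0) = 2, y'(0) = -3, the left side becomes (s^2 + 6*s + 6)Y - (2*s + 9).
The right side is L{cos(4*t)} = s/(s^2 + 16).
So (s^2 + 6*s + 6)Y = s/(s^2 + 16) + (2*s + 9).
Solve for Y(s) and write it as one ratio of polynomials.

Y(s) = (2*s^3 + 9*s^2 + 33*s + 144)/(s^4 + 6*s^3 + 22*s^2 + 96*s + 96)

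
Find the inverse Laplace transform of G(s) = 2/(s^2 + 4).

sin(2*t)

Since L{sin(2t)} = 2/(s^2 + 4), the inverse is sin(2*t).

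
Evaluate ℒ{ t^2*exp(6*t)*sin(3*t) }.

L{sin(3t)} = 3/(s^2 + 9).
Multiplying by e^(6t) shifts s → s - 6, so L{exp(6*t)*sin(3*t)} = 3/((s - 6)^2 + 9).
Then apply L{t^2·g(t)} = (-1)^2 d^2/ds^2[H(s)] with H(s) = 3/((s - 6)^2 + 9):
differentiating 2 times and applying the sign gives 18*(s^2 - 12*s + 33)/(s^2 - 12*s + 45)^3.

18*(s^2 - 12*s + 33)/(s^2 - 12*s + 45)^3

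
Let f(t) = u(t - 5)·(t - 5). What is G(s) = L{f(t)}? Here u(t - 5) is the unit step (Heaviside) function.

By the second shifting theorem, L{u(t - c)·g(t - c)} = e^(-cs)·H(s) with c = 5 and H(s) = L{g(t)}.
L{t} = 1!/s^2 = 1/s^2.

G(s) = exp(-5*s)/s^2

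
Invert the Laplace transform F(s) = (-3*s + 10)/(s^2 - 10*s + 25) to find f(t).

f(t) = -5*t*exp(5*t) - 3*exp(5*t)

Factor the denominator: s^2 - 10*s + 25 = (s - 5)^2.
Partial fraction decomposition gives [-3/(s - 5)] + [-5/(s - 5)^2].
Invert each term: -3/(s - 5) ↔ -3e^(5t); -5/(s - 5)^2 ↔ -5t·e^(5t).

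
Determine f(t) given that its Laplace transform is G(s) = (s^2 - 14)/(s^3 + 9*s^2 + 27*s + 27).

Factor the denominator: s^3 + 9*s^2 + 27*s + 27 = (s + 3)^3.
Partial fraction decomposition gives [1/(s + 3)] + [-6/(s + 3)^2] + [-5/(s + 3)^3].
Invert each term: 1/(s + 3) ↔ e^(-3t); -6/(s + 3)^2 ↔ -6t·e^(-3t); -5/(s + 3)^3 ↔ (-5/2)t^2·e^(-3t).

f(t) = -5*t^2*exp(-3*t)/2 - 6*t*exp(-3*t) + exp(-3*t)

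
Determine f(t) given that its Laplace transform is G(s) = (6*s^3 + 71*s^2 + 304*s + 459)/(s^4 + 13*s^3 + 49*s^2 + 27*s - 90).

Factor the denominator: s^4 + 13*s^3 + 49*s^2 + 27*s - 90 = (s - 1)*(s + 3)*(s + 5)*(s + 6).
Partial fraction decomposition gives [-1/(s + 3)] + [5/(s - 1)] + [5/(s + 6)] + [-3/(s + 5)].
Invert each term: -1/(s + 3) ↔ -e^(-3t); 5/(s - 1) ↔ 5e^(t); 5/(s + 6) ↔ 5e^(-6t); -3/(s + 5) ↔ -3e^(-5t).

f(t) = 5*exp(t) - exp(-3*t) - 3*exp(-5*t) + 5*exp(-6*t)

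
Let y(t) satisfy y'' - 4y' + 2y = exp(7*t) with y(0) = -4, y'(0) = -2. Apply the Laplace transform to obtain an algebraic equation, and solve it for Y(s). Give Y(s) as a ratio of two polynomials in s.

Laplace-transform each side.
Using L{y''} = s^2 Y - s·y(0) - y'(0) and L{y'} = sY - y(0), with y(0) = -4, y'(0) = -2, the left side becomes (s^2 - 4*s + 2)Y - (-4*s + 14).
The right side is L{exp(7*t)} = 1/(s - 7).
So (s^2 - 4*s + 2)Y = 1/(s - 7) + (-4*s + 14).
Isolate Y and clear denominators.

Y(s) = (-4*s^2 + 42*s - 97)/(s^3 - 11*s^2 + 30*s - 14)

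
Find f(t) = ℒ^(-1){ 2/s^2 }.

Since L{t} = 1!/s^2 = 1/s^2, the inverse is t, scaled by 2.

f(t) = 2*t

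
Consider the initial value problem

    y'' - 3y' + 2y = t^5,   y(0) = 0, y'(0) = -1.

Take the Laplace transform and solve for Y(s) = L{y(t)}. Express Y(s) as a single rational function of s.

Y(s) = (-s^6 + 120)/(s^8 - 3*s^7 + 2*s^6)

Transform both sides with L{·}.
With L{y''} = s^2 Y - s·y(0) - y'(0) and L{y'} = sY - y(0), with y(0) = 0, y'(0) = -1: the LHS transforms to (s^2 - 3*s + 2)Y - (-1).
The right side is L{t^5} = 120/s^6.
So (s^2 - 3*s + 2)Y = 120/s^6 + (-1).
Isolate Y and clear denominators.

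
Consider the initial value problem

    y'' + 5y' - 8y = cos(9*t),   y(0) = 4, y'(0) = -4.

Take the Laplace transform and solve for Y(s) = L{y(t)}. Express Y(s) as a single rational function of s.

Y(s) = (4*s^3 + 16*s^2 + 325*s + 1296)/(s^4 + 5*s^3 + 73*s^2 + 405*s - 648)

Take the Laplace transform of both sides.
With L{y''} = s^2 Y - s·y(0) - y'(0) and L{y'} = sY - y(0), with y(0) = 4, y'(0) = -4: the LHS transforms to (s^2 + 5*s - 8)Y - (4*s + 16).
The right side is L{cos(9*t)} = s/(s^2 + 81).
So (s^2 + 5*s - 8)Y = s/(s^2 + 81) + (4*s + 16).
Solve for Y(s) and write it as one ratio of polynomials.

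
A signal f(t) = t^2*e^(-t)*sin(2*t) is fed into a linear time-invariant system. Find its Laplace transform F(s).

L{sin(2t)} = 2/(s^2 + 4).
Multiplying by e^(-t) shifts s → s + 1, so L{e^(-t)*sin(2*t)} = 2/((s + 1)^2 + 4).
Then apply L{t^2·g(t)} = (-1)^2 d^2/ds^2[G(s)] with G(s) = 2/((s + 1)^2 + 4):
differentiating 2 times and applying the sign gives 4*(3*s^2 + 6*s - 1)/(s^2 + 2*s + 5)^3.

F(s) = 4*(3*s^2 + 6*s - 1)/(s^2 + 2*s + 5)^3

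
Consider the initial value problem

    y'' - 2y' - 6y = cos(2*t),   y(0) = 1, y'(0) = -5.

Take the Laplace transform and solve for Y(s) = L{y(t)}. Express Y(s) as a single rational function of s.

Y(s) = (s^3 - 7*s^2 + 5*s - 28)/(s^4 - 2*s^3 - 2*s^2 - 8*s - 24)

Apply the Laplace transform to the equation.
Using L{y''} = s^2 Y - s·y(0) - y'(0) and L{y'} = sY - y(0), with y(0) = 1, y'(0) = -5, the left side becomes (s^2 - 2*s - 6)Y - (s - 7).
The right side is L{cos(2*t)} = s/(s^2 + 4).
So (s^2 - 2*s - 6)Y = s/(s^2 + 4) + (s - 7).
Divide through and combine into a single rational function.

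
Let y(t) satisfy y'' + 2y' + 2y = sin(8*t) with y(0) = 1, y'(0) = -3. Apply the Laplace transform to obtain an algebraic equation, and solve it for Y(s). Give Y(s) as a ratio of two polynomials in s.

Y(s) = (s^3 - s^2 + 64*s - 56)/(s^4 + 2*s^3 + 66*s^2 + 128*s + 128)

Laplace-transform each side.
With L{y''} = s^2 Y - s·y(0) - y'(0) and L{y'} = sY - y(0), with y(0) = 1, y'(0) = -3: the LHS transforms to (s^2 + 2*s + 2)Y - (s - 1).
The right side is L{sin(8*t)} = 8/(s^2 + 64).
So (s^2 + 2*s + 2)Y = 8/(s^2 + 64) + (s - 1).
Isolate Y and clear denominators.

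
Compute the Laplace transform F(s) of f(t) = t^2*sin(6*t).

L{sin(6t)} = 6/(s^2 + 36).
Then apply L{t^2·g(t)} = (-1)^2 d^2/ds^2[G(s)] with G(s) = 6/(s^2 + 36):
differentiating 2 times and applying the sign gives 36*(s^2 - 12)/(s^2 + 36)^3.

F(s) = 36*(s^2 - 12)/(s^2 + 36)^3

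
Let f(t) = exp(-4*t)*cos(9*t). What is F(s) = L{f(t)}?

L{cos(9t)} = s/(s^2 + 81).
By the first shifting theorem, multiplying by e^(-4t) replaces s with s + 4.

F(s) = (s + 4)/((s + 4)^2 + 81)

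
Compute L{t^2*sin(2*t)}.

4*(3*s^2 - 4)/(s^2 + 4)^3

L{sin(2t)} = 2/(s^2 + 4).
Then apply L{t^2·g(t)} = (-1)^2 d^2/ds^2[G(s)] with G(s) = 2/(s^2 + 4):
differentiating 2 times and applying the sign gives 4*(3*s^2 - 4)/(s^2 + 4)^3.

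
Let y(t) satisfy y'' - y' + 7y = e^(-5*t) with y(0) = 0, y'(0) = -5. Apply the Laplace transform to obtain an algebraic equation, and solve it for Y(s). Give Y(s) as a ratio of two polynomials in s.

Take the Laplace transform of both sides.
With L{y''} = s^2 Y - s·y(0) - y'(0) and L{y'} = sY - y(0), with y(0) = 0, y'(0) = -5: the LHS transforms to (s^2 - s + 7)Y - (-5).
The right side is L{e^(-5*t)} = 1/(s + 5).
So (s^2 - s + 7)Y = 1/(s + 5) + (-5).
Divide through and combine into a single rational function.

Y(s) = (-5*s - 24)/(s^3 + 4*s^2 + 2*s + 35)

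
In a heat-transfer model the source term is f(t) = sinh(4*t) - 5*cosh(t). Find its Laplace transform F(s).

The transform is linear, so treat each term independently.
L{sinh(4t)} = 4/(s^2 - 16); (-5)·[L{cosh(t)} = s/(s^2 - 1)].

F(s) = -5*s/(s^2 - 1) + 4/(s^2 - 16)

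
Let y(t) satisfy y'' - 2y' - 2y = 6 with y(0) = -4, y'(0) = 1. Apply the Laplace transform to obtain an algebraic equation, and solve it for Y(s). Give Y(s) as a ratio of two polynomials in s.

Y(s) = (-4*s^2 + 9*s + 6)/(s^3 - 2*s^2 - 2*s)

Laplace-transform each side.
Using L{y''} = s^2 Y - s·y(0) - y'(0) and L{y'} = sY - y(0), with y(0) = -4, y'(0) = 1, the left side becomes (s^2 - 2*s - 2)Y - (-4*s + 9).
The right side is L{6} = 6/s.
So (s^2 - 2*s - 2)Y = 6/s + (-4*s + 9).
Isolate Y and clear denominators.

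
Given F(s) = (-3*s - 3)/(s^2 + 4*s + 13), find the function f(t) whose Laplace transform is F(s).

Complete the square in the denominator: s^2 + 4*s + 13 = (s + 2)^2 + 3^2.
Split the numerator to match: -3*s - 3 = -3·(s + 2) + 1·3.
Invert each term: -3·(s + 2)/((s + 2)^2 + 9) ↔ -3e^(-2t)cos(3t); 1·3/((s + 2)^2 + 9) ↔ e^(-2t)sin(3t).

f(t) = exp(-2*t)*sin(3*t) - 3*exp(-2*t)*cos(3*t)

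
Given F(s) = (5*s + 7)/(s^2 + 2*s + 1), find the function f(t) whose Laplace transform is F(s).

Factor the denominator: s^2 + 2*s + 1 = (s + 1)^2.
Partial fraction decomposition gives [5/(s + 1)] + [2/(s + 1)^2].
Invert each term: 5/(s + 1) ↔ 5e^(-t); 2/(s + 1)^2 ↔ 2t·e^(-t).

f(t) = 2*t*exp(-t) + 5*exp(-t)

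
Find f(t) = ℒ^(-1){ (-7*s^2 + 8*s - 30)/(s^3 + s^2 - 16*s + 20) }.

f(t) = -6*t*exp(2*t) - 2*exp(2*t) - 5*exp(-5*t)

Factor the denominator: s^3 + s^2 - 16*s + 20 = (s - 2)^2*(s + 5).
Partial fraction decomposition gives [-2/(s - 2)] + [-6/(s - 2)^2] + [-5/(s + 5)].
Invert each term: -2/(s - 2) ↔ -2e^(2t); -6/(s - 2)^2 ↔ -6t·e^(2t); -5/(s + 5) ↔ -5e^(-5t).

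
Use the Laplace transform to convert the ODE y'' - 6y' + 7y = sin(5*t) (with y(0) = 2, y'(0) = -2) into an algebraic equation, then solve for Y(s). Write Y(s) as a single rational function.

Laplace-transform each side.
The derivative rules (L{y''} = s^2 Y - s·y(0) - y'(0) and L{y'} = sY - y(0), with y(0) = 2, y'(0) = -2) turn the left side into (s^2 - 6*s + 7)Y - (2*s - 14).
The right side is L{sin(5*t)} = 5/(s^2 + 25).
So (s^2 - 6*s + 7)Y = 5/(s^2 + 25) + (2*s - 14).
Divide through and combine into a single rational function.

Y(s) = (2*s^3 - 14*s^2 + 50*s - 345)/(s^4 - 6*s^3 + 32*s^2 - 150*s + 175)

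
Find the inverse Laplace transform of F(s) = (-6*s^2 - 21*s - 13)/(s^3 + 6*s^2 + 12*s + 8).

5*t^2*exp(-2*t)/2 + 3*t*exp(-2*t) - 6*exp(-2*t)

Factor the denominator: s^3 + 6*s^2 + 12*s + 8 = (s + 2)^3.
Partial fraction decomposition gives [-6/(s + 2)] + [3/(s + 2)^2] + [5/(s + 2)^3].
Invert each term: -6/(s + 2) ↔ -6e^(-2t); 3/(s + 2)^2 ↔ 3t·e^(-2t); 5/(s + 2)^3 ↔ (5/2)t^2·e^(-2t).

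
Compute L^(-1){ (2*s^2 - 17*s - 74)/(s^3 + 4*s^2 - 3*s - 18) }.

Factor the denominator: s^3 + 4*s^2 - 3*s - 18 = (s - 2)*(s + 3)^2.
Partial fraction decomposition gives [6/(s + 3)] + [(s + 3)^(-2)] + [-4/(s - 2)].
Invert each term: 6/(s + 3) ↔ 6e^(-3t); 1/(s + 3)^2 ↔ t·e^(-3t); -4/(s - 2) ↔ -4e^(2t).

t*exp(-3*t) - 4*exp(2*t) + 6*exp(-3*t)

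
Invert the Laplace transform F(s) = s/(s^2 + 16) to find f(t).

f(t) = cos(4*t)

Since L{cos(4t)} = s/(s^2 + 16), the inverse is cos(4*t).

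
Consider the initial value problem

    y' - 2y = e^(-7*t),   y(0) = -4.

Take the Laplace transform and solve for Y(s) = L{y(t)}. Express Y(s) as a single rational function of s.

Y(s) = (-4*s - 27)/(s^2 + 5*s - 14)

Laplace-transform each side.
With L{y'} = sY - y(0) = sY - (-4): the LHS transforms to (s - 2)Y - (-4).
The right side is L{e^(-7*t)} = 1/(s + 7).
So (s - 2)Y = 1/(s + 7) + (-4).
Divide through and combine into a single rational function.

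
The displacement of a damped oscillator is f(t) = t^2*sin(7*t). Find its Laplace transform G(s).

G(s) = 14*(3*s^2 - 49)/(s^2 + 49)^3

L{sin(7t)} = 7/(s^2 + 49).
Then apply L{t^2·g(t)} = (-1)^2 d^2/ds^2[H(s)] with H(s) = 7/(s^2 + 49):
differentiating 2 times and applying the sign gives 14*(3*s^2 - 49)/(s^2 + 49)^3.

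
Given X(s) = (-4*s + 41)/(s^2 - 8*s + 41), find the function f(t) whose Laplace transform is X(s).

Complete the square in the denominator: s^2 - 8*s + 41 = (s - 4)^2 + 5^2.
Split the numerator to match: -4*s + 41 = -4·(s - 4) + 5·5.
Invert each term: -4·(s - 4)/((s - 4)^2 + 25) ↔ -4e^(4t)cos(5t); 5·5/((s - 4)^2 + 25) ↔ 5e^(4t)sin(5t).

f(t) = 5*exp(4*t)*sin(5*t) - 4*exp(4*t)*cos(5*t)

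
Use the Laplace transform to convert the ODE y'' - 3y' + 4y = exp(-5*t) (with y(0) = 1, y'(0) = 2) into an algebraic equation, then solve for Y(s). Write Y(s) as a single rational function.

Y(s) = (s^2 + 4*s - 4)/(s^3 + 2*s^2 - 11*s + 20)

Laplace-transform each side.
The derivative rules (L{y''} = s^2 Y - s·y(0) - y'(0) and L{y'} = sY - y(0), with y(0) = 1, y'(0) = 2) turn the left side into (s^2 - 3*s + 4)Y - (s - 1).
The right side is L{exp(-5*t)} = 1/(s + 5).
So (s^2 - 3*s + 4)Y = 1/(s + 5) + (s - 1).
Solve for Y(s) and write it as one ratio of polynomials.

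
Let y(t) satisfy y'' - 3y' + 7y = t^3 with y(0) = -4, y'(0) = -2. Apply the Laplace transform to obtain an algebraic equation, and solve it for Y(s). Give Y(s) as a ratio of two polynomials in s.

Transform both sides with L{·}.
The derivative rules (L{y''} = s^2 Y - s·y(0) - y'(0) and L{y'} = sY - y(0), with y(0) = -4, y'(0) = -2) turn the left side into (s^2 - 3*s + 7)Y - (-4*s + 10).
The right side is L{t^3} = 6/s^4.
So (s^2 - 3*s + 7)Y = 6/s^4 + (-4*s + 10).
Solve for Y(s) and write it as one ratio of polynomials.

Y(s) = (-4*s^5 + 10*s^4 + 6)/(s^6 - 3*s^5 + 7*s^4)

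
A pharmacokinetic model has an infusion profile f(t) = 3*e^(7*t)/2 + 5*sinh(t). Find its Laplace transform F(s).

F(s) = 5/(s^2 - 1) + 3/(2*(s - 7))

The transform is linear, so treat each term independently.
(5)·[L{sinh(t)} = 1/(s^2 - 1)]; (3/2)·[L{e^(7t)} = 1/(s - 7)].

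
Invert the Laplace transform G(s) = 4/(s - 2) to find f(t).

f(t) = 4*exp(2*t)

Since L{e^(2t)} = 1/(s - 2), the inverse is e^(2*t), scaled by 4.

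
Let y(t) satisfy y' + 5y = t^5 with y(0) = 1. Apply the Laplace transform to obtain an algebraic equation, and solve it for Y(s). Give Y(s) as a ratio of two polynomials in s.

Transform both sides with L{·}.
Using L{y'} = sY - y(0) = sY - 1, the left side becomes (s + 5)Y - (1).
The right side is L{t^5} = 120/s^6.
So (s + 5)Y = 120/s^6 + (1).
Divide through and combine into a single rational function.

Y(s) = (s^6 + 120)/(s^7 + 5*s^6)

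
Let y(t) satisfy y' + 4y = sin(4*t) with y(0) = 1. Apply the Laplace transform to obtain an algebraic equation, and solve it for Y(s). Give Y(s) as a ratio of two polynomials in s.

Take the Laplace transform of both sides.
The derivative rules (L{y'} = sY - y(0) = sY - 1) turn the left side into (s + 4)Y - (1).
The right side is L{sin(4*t)} = 4/(s^2 + 16).
So (s + 4)Y = 4/(s^2 + 16) + (1).
Isolate Y and clear denominators.

Y(s) = (s^2 + 20)/(s^3 + 4*s^2 + 16*s + 64)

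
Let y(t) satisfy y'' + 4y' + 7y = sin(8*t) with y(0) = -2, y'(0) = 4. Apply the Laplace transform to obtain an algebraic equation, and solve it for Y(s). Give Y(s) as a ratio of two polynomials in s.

Y(s) = (-2*s^3 - 4*s^2 - 128*s - 248)/(s^4 + 4*s^3 + 71*s^2 + 256*s + 448)

Transform both sides with L{·}.
The derivative rules (L{y''} = s^2 Y - s·y(0) - y'(0) and L{y'} = sY - y(0), with y(0) = -2, y'(0) = 4) turn the left side into (s^2 + 4*s + 7)Y - (-2*s - 4).
The right side is L{sin(8*t)} = 8/(s^2 + 64).
So (s^2 + 4*s + 7)Y = 8/(s^2 + 64) + (-2*s - 4).
Isolate Y and clear denominators.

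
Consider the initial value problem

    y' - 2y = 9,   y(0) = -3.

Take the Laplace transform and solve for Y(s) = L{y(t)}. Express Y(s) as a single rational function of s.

Laplace-transform each side.
With L{y'} = sY - y(0) = sY - (-3): the LHS transforms to (s - 2)Y - (-3).
The right side is L{9} = 9/s.
So (s - 2)Y = 9/s + (-3).
Solve for Y(s) and write it as one ratio of polynomials.

Y(s) = (-3*s + 9)/(s^2 - 2*s)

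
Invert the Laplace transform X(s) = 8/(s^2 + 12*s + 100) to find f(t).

Rewrite the denominator: s^2 + 12*s + 100 = (s + 6)^2 + 64.
The form in (s + 6) signals a first-shifting-theorem factor e^(-6t).
Since L{sin(8t)} = 8/(s^2 + 64), the inverse is e^(-6*t)*sin(8*t).

f(t) = exp(-6*t)*sin(8*t)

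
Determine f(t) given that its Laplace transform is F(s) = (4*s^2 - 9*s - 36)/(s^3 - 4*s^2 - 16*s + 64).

f(t) = -t*exp(4*t) + 3*exp(4*t) + exp(-4*t)

Factor the denominator: s^3 - 4*s^2 - 16*s + 64 = (s - 4)^2*(s + 4).
Partial fraction decomposition gives [3/(s - 4)] + [-1/(s - 4)^2] + [1/(s + 4)].
Invert each term: 3/(s - 4) ↔ 3e^(4t); -1/(s - 4)^2 ↔ -t·e^(4t); 1/(s + 4) ↔ e^(-4t).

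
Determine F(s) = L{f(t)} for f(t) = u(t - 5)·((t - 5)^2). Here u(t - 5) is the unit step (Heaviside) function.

F(s) = 2*exp(-5*s)/s^3

By the second shifting theorem, L{u(t - c)·g(t - c)} = e^(-cs)·G(s) with c = 5 and G(s) = L{g(t)}.
L{t^2} = 2!/s^3 = 2/s^3.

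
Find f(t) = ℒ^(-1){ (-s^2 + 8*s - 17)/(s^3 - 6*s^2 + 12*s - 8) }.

f(t) = -5*t^2*exp(2*t)/2 + 4*t*exp(2*t) - exp(2*t)

Factor the denominator: s^3 - 6*s^2 + 12*s - 8 = (s - 2)^3.
Partial fraction decomposition gives [-1/(s - 2)] + [4/(s - 2)^2] + [-5/(s - 2)^3].
Invert each term: -1/(s - 2) ↔ -e^(2t); 4/(s - 2)^2 ↔ 4t·e^(2t); -5/(s - 2)^3 ↔ (-5/2)t^2·e^(2t).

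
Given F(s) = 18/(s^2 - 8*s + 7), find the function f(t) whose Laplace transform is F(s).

f(t) = 3*exp(7*t) - 3*exp(t)

Factor the denominator: s^2 - 8*s + 7 = (s - 7)*(s - 1).
Partial fraction decomposition gives [-3/(s - 1)] + [3/(s - 7)].
Invert each term: -3/(s - 1) ↔ -3e^(t); 3/(s - 7) ↔ 3e^(7t).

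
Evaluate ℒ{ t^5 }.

L{t^5} = 5!/s^6 = 120/s^6.

120/s^6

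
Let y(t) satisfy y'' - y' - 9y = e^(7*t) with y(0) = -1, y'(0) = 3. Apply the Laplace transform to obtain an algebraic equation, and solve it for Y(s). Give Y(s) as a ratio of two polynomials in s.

Y(s) = (-s^2 + 11*s - 27)/(s^3 - 8*s^2 - 2*s + 63)

Take the Laplace transform of both sides.
With L{y''} = s^2 Y - s·y(0) - y'(0) and L{y'} = sY - y(0), with y(0) = -1, y'(0) = 3: the LHS transforms to (s^2 - s - 9)Y - (-s + 4).
The right side is L{e^(7*t)} = 1/(s - 7).
So (s^2 - s - 9)Y = 1/(s - 7) + (-s + 4).
Solve for Y(s) and write it as one ratio of polynomials.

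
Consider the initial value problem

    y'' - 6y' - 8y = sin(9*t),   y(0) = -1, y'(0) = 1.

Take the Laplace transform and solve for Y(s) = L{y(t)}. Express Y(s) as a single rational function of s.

Y(s) = (-s^3 + 7*s^2 - 81*s + 576)/(s^4 - 6*s^3 + 73*s^2 - 486*s - 648)

Laplace-transform each side.
With L{y''} = s^2 Y - s·y(0) - y'(0) and L{y'} = sY - y(0), with y(0) = -1, y'(0) = 1: the LHS transforms to (s^2 - 6*s - 8)Y - (-s + 7).
The right side is L{sin(9*t)} = 9/(s^2 + 81).
So (s^2 - 6*s - 8)Y = 9/(s^2 + 81) + (-s + 7).
Solve for Y(s) and write it as one ratio of polynomials.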